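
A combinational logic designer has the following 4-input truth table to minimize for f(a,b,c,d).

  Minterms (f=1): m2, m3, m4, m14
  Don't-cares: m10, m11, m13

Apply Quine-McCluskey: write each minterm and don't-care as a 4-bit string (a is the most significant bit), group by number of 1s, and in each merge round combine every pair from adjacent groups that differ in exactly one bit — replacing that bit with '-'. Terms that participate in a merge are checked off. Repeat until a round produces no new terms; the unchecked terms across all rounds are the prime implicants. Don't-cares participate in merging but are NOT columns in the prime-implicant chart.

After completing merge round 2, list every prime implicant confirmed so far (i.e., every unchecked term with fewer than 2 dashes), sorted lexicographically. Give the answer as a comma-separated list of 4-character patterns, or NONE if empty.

size-2^0 implicants → 0010(✓)  0011(✓)  0100  1010(✓)  1011(✓)  1101  1110(✓)
size-2^1 implicants → -010(✓)  -011(✓)  001-(✓)  1-10  101-(✓)
size-2^2 implicants → -01-
Unchecked terms (primes): -01-, 0100, 1-10, 1101

0100, 1-10, 1101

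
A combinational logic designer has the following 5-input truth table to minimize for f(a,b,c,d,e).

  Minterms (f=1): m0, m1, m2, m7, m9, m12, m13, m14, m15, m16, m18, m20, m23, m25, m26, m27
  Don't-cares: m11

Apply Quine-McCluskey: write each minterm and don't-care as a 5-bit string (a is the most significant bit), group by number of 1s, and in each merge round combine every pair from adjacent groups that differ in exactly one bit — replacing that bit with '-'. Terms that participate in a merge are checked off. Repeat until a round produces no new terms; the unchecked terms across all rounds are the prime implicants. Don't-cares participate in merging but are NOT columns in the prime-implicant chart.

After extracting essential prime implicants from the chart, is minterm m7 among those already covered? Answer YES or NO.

[col 0] 00000*, 00001*, 00010*, 00111*, 01001*, 01011*, 01100*, 01101*, 01110*, 01111*, 10000*, 10010*, 10100*, 10111*, 11001*, 11010*, 11011*
[col 1] -0000*, -0010*, -0111, -1001*, -1011*, 0-001, 0-111, 000-0*, 0000-, 01-01*, 01-11*, 010-1*, 011-0*, 011-1*, 0110-*, 0111-*, 1-010, 10-00, 100-0*, 110-1*, 1101-
[col 2] -00-0, -10-1, 01--1, 011--
Prime implicants: -00-0, -0111, -10-1, 0-001, 0-111, 0000-, 01--1, 011--, 1-010, 10-00, 1101-
PI chart (minterm → PIs covering it):
  0 | -00-0,0000-
  1 | 0-001,0000-
  2 | -00-0  (sole → essential)
  7 | -0111,0-111
  9 | -10-1,0-001,01--1
  12 | 011--  (sole → essential)
  13 | 01--1,011--
  14 | 011--  (sole → essential)
  15 | 0-111,01--1,011--
  16 | -00-0,10-00
  18 | -00-0,1-010
  20 | 10-00  (sole → essential)
  23 | -0111  (sole → essential)
  25 | -10-1  (sole → essential)
  26 | 1-010,1101-
  27 | -10-1,1101-
Essential prime implicants: -00-0, -0111, -10-1, 011--, 10-00

YES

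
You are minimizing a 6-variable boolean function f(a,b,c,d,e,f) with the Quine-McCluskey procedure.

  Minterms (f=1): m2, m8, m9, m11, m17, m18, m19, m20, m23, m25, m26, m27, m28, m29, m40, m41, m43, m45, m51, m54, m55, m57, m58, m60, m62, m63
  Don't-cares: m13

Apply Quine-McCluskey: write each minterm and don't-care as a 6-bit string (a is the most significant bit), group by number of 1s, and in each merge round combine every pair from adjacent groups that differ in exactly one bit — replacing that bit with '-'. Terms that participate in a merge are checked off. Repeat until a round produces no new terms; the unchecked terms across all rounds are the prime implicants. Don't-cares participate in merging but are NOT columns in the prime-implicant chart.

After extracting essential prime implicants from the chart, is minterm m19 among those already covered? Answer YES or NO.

Round 0: 000010✓ 001000✓ 001001✓ 001011✓ 001101✓ 010001✓ 010010✓ 010011✓ 010100✓ 010111✓ 011001✓ 011010✓ 011011✓ 011100✓ 011101✓ 101000✓ 101001✓ 101011✓ 101101✓ 110011✓ 110110✓ 110111✓ 111001✓ 111010✓ 111100✓ 111110✓ 111111✓
Round 1: -01000✓ -01001✓ -01011✓ -01101✓ -10011✓ -10111✓ -11001✓ -11010 -11100 0-0010 0-1001✓ 0-1011✓ 0-1101✓ 001-01✓ 0010-1✓ 00100-✓ 01-001✓ 01-010✓ 01-011✓ 01-100 010-11✓ 0100-1✓ 01001-✓ 011-01✓ 0110-1✓ 01101-✓ 01110- 1-1001✓ 101-01✓ 1010-1✓ 10100-✓ 11-110✓ 11-111✓ 110-11✓ 11011-✓ 111-10 1111-0 11111-✓
Round 2: --1001 -01-01 -010-1 -0100- -10-11 0-1-01 0-10-1 01-0-1 01-01- 11-11-
PIs = {--1001, -01-01, -010-1, -0100-, -10-11, -11010, -11100, 0-0010, 0-1-01, 0-10-1, 01-0-1, 01-01-, 01-100, 01110-, 11-11-, 111-10, 1111-0}
Coverage chart:
  m2: 0-0010 ←essential
  m8: -0100- ←essential
  m9: --1001,-01-01,-010-1,-0100-,0-1-01,0-10-1
  m11: -010-1,0-10-1
  m17: 01-0-1 ←essential
  m18: 0-0010,01-01-
  m19: -10-11,01-0-1,01-01-
  m20: 01-100 ←essential
  m23: -10-11 ←essential
  m25: --1001,0-1-01,0-10-1,01-0-1
  m26: -11010,01-01-
  m27: 0-10-1,01-0-1,01-01-
  m28: -11100,01-100,01110-
  m29: 0-1-01,01110-
  m40: -0100- ←essential
  m41: --1001,-01-01,-010-1,-0100-
  m43: -010-1 ←essential
  m45: -01-01 ←essential
  m51: -10-11 ←essential
  m54: 11-11- ←essential
  m55: -10-11,11-11-
  m57: --1001 ←essential
  m58: -11010,111-10
  m60: -11100,1111-0
  m62: 11-11-,111-10,1111-0
  m63: 11-11- ←essential
Essential: --1001, -01-01, -010-1, -0100-, -10-11, 0-0010, 01-0-1, 01-100, 11-11-

YES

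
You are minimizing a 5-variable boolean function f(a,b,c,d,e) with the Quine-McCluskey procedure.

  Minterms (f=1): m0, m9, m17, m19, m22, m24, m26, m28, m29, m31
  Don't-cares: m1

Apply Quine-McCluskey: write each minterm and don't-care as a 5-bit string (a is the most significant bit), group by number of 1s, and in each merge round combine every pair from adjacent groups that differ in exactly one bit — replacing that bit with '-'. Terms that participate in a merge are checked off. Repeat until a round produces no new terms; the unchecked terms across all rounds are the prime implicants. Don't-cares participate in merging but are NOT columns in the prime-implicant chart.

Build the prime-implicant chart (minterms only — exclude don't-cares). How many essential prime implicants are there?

6

size-2^0 implicants → 00000(✓)  00001(✓)  01001(✓)  10001(✓)  10011(✓)  10110  11000(✓)  11010(✓)  11100(✓)  11101(✓)  11111(✓)
size-2^1 implicants → -0001  0-001  0000-  100-1  11-00  110-0  111-1  1110-
Unchecked terms (primes): -0001, 0-001, 0000-, 100-1, 10110, 11-00, 110-0, 111-1, 1110-
Minterm coverage:
  m0 ⊆ 0000- [E]
  m9 ⊆ 0-001 [E]
  m17 ⊆ -0001,100-1
  m19 ⊆ 100-1 [E]
  m22 ⊆ 10110 [E]
  m24 ⊆ 11-00,110-0
  m26 ⊆ 110-0 [E]
  m28 ⊆ 11-00,1110-
  m29 ⊆ 111-1,1110-
  m31 ⊆ 111-1 [E]
E = {0-001, 0000-, 100-1, 10110, 110-0, 111-1}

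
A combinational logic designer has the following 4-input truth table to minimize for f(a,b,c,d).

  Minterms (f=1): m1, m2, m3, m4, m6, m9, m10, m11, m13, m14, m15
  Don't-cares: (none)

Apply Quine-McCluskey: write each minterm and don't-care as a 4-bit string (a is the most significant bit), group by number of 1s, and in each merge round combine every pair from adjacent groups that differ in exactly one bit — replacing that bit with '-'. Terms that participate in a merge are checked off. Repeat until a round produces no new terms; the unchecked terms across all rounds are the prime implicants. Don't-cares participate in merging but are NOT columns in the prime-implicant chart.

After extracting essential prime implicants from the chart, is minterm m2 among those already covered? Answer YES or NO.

NO

Round 0: 0001✓ 0010✓ 0011✓ 0100✓ 0110✓ 1001✓ 1010✓ 1011✓ 1101✓ 1110✓ 1111✓
Round 1: -001✓ -010✓ -011✓ -110✓ 0-10✓ 00-1✓ 001-✓ 01-0 1-01✓ 1-10✓ 1-11✓ 10-1✓ 101-✓ 11-1✓ 111-✓
Round 2: --10 -0-1 -01- 1--1 1-1-
PIs = {--10, -0-1, -01-, 01-0, 1--1, 1-1-}
Coverage chart:
  m1: -0-1 ←essential
  m2: --10,-01-
  m3: -0-1,-01-
  m4: 01-0 ←essential
  m6: --10,01-0
  m9: -0-1,1--1
  m10: --10,-01-,1-1-
  m11: -0-1,-01-,1--1,1-1-
  m13: 1--1 ←essential
  m14: --10,1-1-
  m15: 1--1,1-1-
Essential: -0-1, 01-0, 1--1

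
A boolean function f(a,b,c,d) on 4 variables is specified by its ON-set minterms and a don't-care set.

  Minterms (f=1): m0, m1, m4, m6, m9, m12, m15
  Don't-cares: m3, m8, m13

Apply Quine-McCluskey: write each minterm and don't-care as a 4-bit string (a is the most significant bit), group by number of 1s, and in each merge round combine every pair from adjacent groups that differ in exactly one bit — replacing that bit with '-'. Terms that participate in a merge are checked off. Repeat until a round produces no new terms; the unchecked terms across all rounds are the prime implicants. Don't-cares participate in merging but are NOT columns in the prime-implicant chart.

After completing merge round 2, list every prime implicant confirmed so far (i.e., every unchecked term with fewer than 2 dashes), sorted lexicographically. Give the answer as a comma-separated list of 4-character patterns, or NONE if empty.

00-1, 01-0, 11-1

[col 0] 0000*, 0001*, 0011*, 0100*, 0110*, 1000*, 1001*, 1100*, 1101*, 1111*
[col 1] -000*, -001*, -100*, 0-00*, 00-1, 000-*, 01-0, 1-00*, 1-01*, 100-*, 11-1, 110-*
[col 2] --00, -00-, 1-0-
Prime implicants: --00, -00-, 00-1, 01-0, 1-0-, 11-1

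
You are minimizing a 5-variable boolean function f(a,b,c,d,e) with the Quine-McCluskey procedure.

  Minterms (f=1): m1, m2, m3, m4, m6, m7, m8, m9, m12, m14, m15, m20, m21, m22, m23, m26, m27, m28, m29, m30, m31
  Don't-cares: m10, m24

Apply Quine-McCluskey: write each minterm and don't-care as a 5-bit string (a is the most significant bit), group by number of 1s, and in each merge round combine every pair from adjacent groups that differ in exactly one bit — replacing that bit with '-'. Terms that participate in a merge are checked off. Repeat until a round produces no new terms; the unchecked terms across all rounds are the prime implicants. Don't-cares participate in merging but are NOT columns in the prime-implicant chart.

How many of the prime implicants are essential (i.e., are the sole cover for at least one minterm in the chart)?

4

size-2^0 implicants → 00001(✓)  00010(✓)  00011(✓)  00100(✓)  00110(✓)  00111(✓)  01000(✓)  01001(✓)  01010(✓)  01100(✓)  01110(✓)  01111(✓)  10100(✓)  10101(✓)  10110(✓)  10111(✓)  11000(✓)  11010(✓)  11011(✓)  11100(✓)  11101(✓)  11110(✓)  11111(✓)
size-2^1 implicants → -0100(✓)  -0110(✓)  -0111(✓)  -1000(✓)  -1010(✓)  -1100(✓)  -1110(✓)  -1111(✓)  0-001  0-010(✓)  0-100(✓)  0-110(✓)  0-111(✓)  00-10(✓)  00-11(✓)  000-1  0001-(✓)  001-0(✓)  0011-(✓)  01-00(✓)  01-10(✓)  010-0(✓)  0100-  011-0(✓)  0111-(✓)  1-100(✓)  1-101(✓)  1-110(✓)  1-111(✓)  101-0(✓)  101-1(✓)  1010-(✓)  1011-(✓)  11-00(✓)  11-10(✓)  11-11(✓)  110-0(✓)  1101-(✓)  111-0(✓)  111-1(✓)  1110-(✓)  1111-(✓)
size-2^2 implicants → --100(✓)  --110(✓)  --111(✓)  -01-0(✓)  -011-(✓)  -1-00(✓)  -1-10(✓)  -10-0(✓)  -11-0(✓)  -111-(✓)  0--10  0-1-0(✓)  0-11-(✓)  00-1-  01--0(✓)  1-1-0(✓)  1-1-1(✓)  1-10-(✓)  1-11-(✓)  101--(✓)  11--0(✓)  11-1-  111--(✓)
size-2^3 implicants → --1-0  --11-  -1--0  1-1--
Unchecked terms (primes): --1-0, --11-, -1--0, 0--10, 0-001, 00-1-, 000-1, 0100-, 1-1--, 11-1-
Minterm coverage:
  m1 ⊆ 0-001,000-1
  m2 ⊆ 0--10,00-1-
  m3 ⊆ 00-1-,000-1
  m4 ⊆ --1-0 [E]
  m6 ⊆ --1-0,--11-,0--10,00-1-
  m7 ⊆ --11-,00-1-
  m8 ⊆ -1--0,0100-
  m9 ⊆ 0-001,0100-
  m12 ⊆ --1-0,-1--0
  m14 ⊆ --1-0,--11-,-1--0,0--10
  m15 ⊆ --11- [E]
  m20 ⊆ --1-0,1-1--
  m21 ⊆ 1-1-- [E]
  m22 ⊆ --1-0,--11-,1-1--
  m23 ⊆ --11-,1-1--
  m26 ⊆ -1--0,11-1-
  m27 ⊆ 11-1- [E]
  m28 ⊆ --1-0,-1--0,1-1--
  m29 ⊆ 1-1-- [E]
  m30 ⊆ --1-0,--11-,-1--0,1-1--,11-1-
  m31 ⊆ --11-,1-1--,11-1-
E = {--1-0, --11-, 1-1--, 11-1-}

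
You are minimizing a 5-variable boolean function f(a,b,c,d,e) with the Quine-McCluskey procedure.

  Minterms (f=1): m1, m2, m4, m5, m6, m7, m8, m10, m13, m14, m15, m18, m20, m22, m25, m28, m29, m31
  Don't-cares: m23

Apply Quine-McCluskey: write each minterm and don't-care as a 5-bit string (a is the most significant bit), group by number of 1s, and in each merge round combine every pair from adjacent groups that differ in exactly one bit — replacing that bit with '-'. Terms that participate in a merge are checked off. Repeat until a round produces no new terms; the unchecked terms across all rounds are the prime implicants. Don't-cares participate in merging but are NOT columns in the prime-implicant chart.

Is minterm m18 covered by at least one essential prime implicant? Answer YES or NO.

size-2^0 implicants → 00001(✓)  00010(✓)  00100(✓)  00101(✓)  00110(✓)  00111(✓)  01000(✓)  01010(✓)  01101(✓)  01110(✓)  01111(✓)  10010(✓)  10100(✓)  10110(✓)  10111(✓)  11001(✓)  11100(✓)  11101(✓)  11111(✓)
size-2^1 implicants → -0010(✓)  -0100(✓)  -0110(✓)  -0111(✓)  -1101(✓)  -1111(✓)  0-010(✓)  0-101(✓)  0-110(✓)  0-111(✓)  00-01  00-10(✓)  001-0(✓)  001-1(✓)  0010-(✓)  0011-(✓)  01-10(✓)  010-0  011-1(✓)  0111-(✓)  1-100  1-111(✓)  10-10(✓)  101-0(✓)  1011-(✓)  11-01  111-1(✓)  1110-
size-2^2 implicants → --111  -0-10  -01-0  -011-  -11-1  0--10  0-1-1  0-11-  001--
Unchecked terms (primes): --111, -0-10, -01-0, -011-, -11-1, 0--10, 0-1-1, 0-11-, 00-01, 001--, 010-0, 1-100, 11-01, 1110-
Minterm coverage:
  m1 ⊆ 00-01 [E]
  m2 ⊆ -0-10,0--10
  m4 ⊆ -01-0,001--
  m5 ⊆ 0-1-1,00-01,001--
  m6 ⊆ -0-10,-01-0,-011-,0--10,0-11-,001--
  m7 ⊆ --111,-011-,0-1-1,0-11-,001--
  m8 ⊆ 010-0 [E]
  m10 ⊆ 0--10,010-0
  m13 ⊆ -11-1,0-1-1
  m14 ⊆ 0--10,0-11-
  m15 ⊆ --111,-11-1,0-1-1,0-11-
  m18 ⊆ -0-10 [E]
  m20 ⊆ -01-0,1-100
  m22 ⊆ -0-10,-01-0,-011-
  m25 ⊆ 11-01 [E]
  m28 ⊆ 1-100,1110-
  m29 ⊆ -11-1,11-01,1110-
  m31 ⊆ --111,-11-1
E = {-0-10, 00-01, 010-0, 11-01}

YES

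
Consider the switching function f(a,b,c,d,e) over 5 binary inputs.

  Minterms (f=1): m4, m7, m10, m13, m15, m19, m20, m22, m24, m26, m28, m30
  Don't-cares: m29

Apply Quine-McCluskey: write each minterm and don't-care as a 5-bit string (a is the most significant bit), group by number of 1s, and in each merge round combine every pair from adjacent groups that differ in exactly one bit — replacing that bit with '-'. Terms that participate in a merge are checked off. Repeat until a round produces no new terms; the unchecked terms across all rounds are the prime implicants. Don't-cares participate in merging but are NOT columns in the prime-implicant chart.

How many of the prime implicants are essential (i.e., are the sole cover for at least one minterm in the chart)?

Round 0: 00100✓ 00111✓ 01010✓ 01101✓ 01111✓ 10011 10100✓ 10110✓ 11000✓ 11010✓ 11100✓ 11101✓ 11110✓
Round 1: -0100 -1010 -1101 0-111 011-1 1-100✓ 1-110✓ 101-0✓ 11-00✓ 11-10✓ 110-0✓ 111-0✓ 1110-
Round 2: 1-1-0 11--0
PIs = {-0100, -1010, -1101, 0-111, 011-1, 1-1-0, 10011, 11--0, 1110-}
Coverage chart:
  m4: -0100 ←essential
  m7: 0-111 ←essential
  m10: -1010 ←essential
  m13: -1101,011-1
  m15: 0-111,011-1
  m19: 10011 ←essential
  m20: -0100,1-1-0
  m22: 1-1-0 ←essential
  m24: 11--0 ←essential
  m26: -1010,11--0
  m28: 1-1-0,11--0,1110-
  m30: 1-1-0,11--0
Essential: -0100, -1010, 0-111, 1-1-0, 10011, 11--0

6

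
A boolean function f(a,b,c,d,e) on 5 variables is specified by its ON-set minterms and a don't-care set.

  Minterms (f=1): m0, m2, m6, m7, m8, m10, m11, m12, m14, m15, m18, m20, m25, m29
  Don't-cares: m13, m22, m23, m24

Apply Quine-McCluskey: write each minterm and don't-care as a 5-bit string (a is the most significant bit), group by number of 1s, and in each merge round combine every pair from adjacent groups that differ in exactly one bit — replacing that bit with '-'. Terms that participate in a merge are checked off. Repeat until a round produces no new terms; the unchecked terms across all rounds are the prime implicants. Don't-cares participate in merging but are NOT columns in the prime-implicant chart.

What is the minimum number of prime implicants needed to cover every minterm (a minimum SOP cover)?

7

size-2^0 implicants → 00000(✓)  00010(✓)  00110(✓)  00111(✓)  01000(✓)  01010(✓)  01011(✓)  01100(✓)  01101(✓)  01110(✓)  01111(✓)  10010(✓)  10100(✓)  10110(✓)  10111(✓)  11000(✓)  11001(✓)  11101(✓)
size-2^1 implicants → -0010(✓)  -0110(✓)  -0111(✓)  -1000  -1101  0-000(✓)  0-010(✓)  0-110(✓)  0-111(✓)  00-10(✓)  000-0(✓)  0011-(✓)  01-00(✓)  01-10(✓)  01-11(✓)  010-0(✓)  0101-(✓)  011-0(✓)  011-1(✓)  0110-(✓)  0111-(✓)  10-10(✓)  101-0  1011-(✓)  11-01  1100-
size-2^2 implicants → -0-10  -011-  0--10  0-0-0  0-11-  01--0  01-1-  011--
Unchecked terms (primes): -0-10, -011-, -1000, -1101, 0--10, 0-0-0, 0-11-, 01--0, 01-1-, 011--, 101-0, 11-01, 1100-
Minterm coverage:
  m0 ⊆ 0-0-0 [E]
  m2 ⊆ -0-10,0--10,0-0-0
  m6 ⊆ -0-10,-011-,0--10,0-11-
  m7 ⊆ -011-,0-11-
  m8 ⊆ -1000,0-0-0,01--0
  m10 ⊆ 0--10,0-0-0,01--0,01-1-
  m11 ⊆ 01-1- [E]
  m12 ⊆ 01--0,011--
  m14 ⊆ 0--10,0-11-,01--0,01-1-,011--
  m15 ⊆ 0-11-,01-1-,011--
  m18 ⊆ -0-10 [E]
  m20 ⊆ 101-0 [E]
  m25 ⊆ 11-01,1100-
  m29 ⊆ -1101,11-01
E = {-0-10, 0-0-0, 01-1-, 101-0}
Petrick residual → -011-, 01--0, 11-01
Cover = b'de' + b'cd + a'c'e' + a'be' + a'bd + ab'ce' + abd'e  |cover|=7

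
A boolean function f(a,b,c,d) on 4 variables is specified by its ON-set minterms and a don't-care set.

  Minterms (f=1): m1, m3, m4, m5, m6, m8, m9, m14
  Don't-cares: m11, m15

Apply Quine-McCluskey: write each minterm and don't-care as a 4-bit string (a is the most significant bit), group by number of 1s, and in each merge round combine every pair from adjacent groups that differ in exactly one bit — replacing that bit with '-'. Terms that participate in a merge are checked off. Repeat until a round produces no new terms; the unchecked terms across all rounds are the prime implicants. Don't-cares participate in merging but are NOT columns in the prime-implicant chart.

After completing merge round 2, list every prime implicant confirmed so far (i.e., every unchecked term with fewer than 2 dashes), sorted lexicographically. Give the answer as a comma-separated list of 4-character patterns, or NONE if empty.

-110, 0-01, 01-0, 010-, 1-11, 100-, 111-

[col 0] 0001*, 0011*, 0100*, 0101*, 0110*, 1000*, 1001*, 1011*, 1110*, 1111*
[col 1] -001*, -011*, -110, 0-01, 00-1*, 01-0, 010-, 1-11, 10-1*, 100-, 111-
[col 2] -0-1
Prime implicants: -0-1, -110, 0-01, 01-0, 010-, 1-11, 100-, 111-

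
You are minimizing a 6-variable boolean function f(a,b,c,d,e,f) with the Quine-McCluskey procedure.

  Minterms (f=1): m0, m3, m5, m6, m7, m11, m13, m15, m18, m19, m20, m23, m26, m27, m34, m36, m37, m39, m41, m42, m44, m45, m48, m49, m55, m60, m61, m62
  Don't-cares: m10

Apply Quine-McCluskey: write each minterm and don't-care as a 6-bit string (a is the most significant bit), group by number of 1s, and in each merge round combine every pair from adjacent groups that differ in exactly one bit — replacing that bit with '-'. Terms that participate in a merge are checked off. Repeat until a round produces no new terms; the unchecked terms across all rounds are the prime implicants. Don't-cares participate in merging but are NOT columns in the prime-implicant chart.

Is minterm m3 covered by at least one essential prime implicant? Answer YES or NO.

NO

size-2^0 implicants → 000000  000011(✓)  000101(✓)  000110(✓)  000111(✓)  001010(✓)  001011(✓)  001101(✓)  001111(✓)  010010(✓)  010011(✓)  010100  010111(✓)  011010(✓)  011011(✓)  100010(✓)  100100(✓)  100101(✓)  100111(✓)  101001(✓)  101010(✓)  101100(✓)  101101(✓)  110000(✓)  110001(✓)  110111(✓)  111100(✓)  111101(✓)  111110(✓)
size-2^1 implicants → -00101(✓)  -00111(✓)  -01010  -01101(✓)  -10111(✓)  0-0011(✓)  0-0111(✓)  0-1010(✓)  0-1011(✓)  00-011(✓)  00-101(✓)  00-111(✓)  000-11(✓)  0001-1(✓)  00011-  001-11(✓)  00101-(✓)  0011-1(✓)  01-010(✓)  01-011(✓)  010-11(✓)  01001-(✓)  01101-(✓)  1-0111(✓)  1-1100(✓)  1-1101(✓)  10-010  10-100(✓)  10-101(✓)  1001-1(✓)  10010-(✓)  101-01  10110-(✓)  11000-  1111-0  11110-(✓)
size-2^2 implicants → --0111  -0-101  -001-1  0--011  0-0-11  0-101-  00--11  00-1-1  01-01-  1-110-  10-10-
Unchecked terms (primes): --0111, -0-101, -001-1, -01010, 0--011, 0-0-11, 0-101-, 00--11, 00-1-1, 000000, 00011-, 01-01-, 010100, 1-110-, 10-010, 10-10-, 101-01, 11000-, 1111-0
Minterm coverage:
  m0 ⊆ 000000 [E]
  m3 ⊆ 0--011,0-0-11,00--11
  m5 ⊆ -0-101,-001-1,00-1-1
  m6 ⊆ 00011- [E]
  m7 ⊆ --0111,-001-1,0-0-11,00--11,00-1-1,00011-
  m11 ⊆ 0--011,0-101-,00--11
  m13 ⊆ -0-101,00-1-1
  m15 ⊆ 00--11,00-1-1
  m18 ⊆ 01-01- [E]
  m19 ⊆ 0--011,0-0-11,01-01-
  m20 ⊆ 010100 [E]
  m23 ⊆ --0111,0-0-11
  m26 ⊆ 0-101-,01-01-
  m27 ⊆ 0--011,0-101-,01-01-
  m34 ⊆ 10-010 [E]
  m36 ⊆ 10-10- [E]
  m37 ⊆ -0-101,-001-1,10-10-
  m39 ⊆ --0111,-001-1
  m41 ⊆ 101-01 [E]
  m42 ⊆ -01010,10-010
  m44 ⊆ 1-110-,10-10-
  m45 ⊆ -0-101,1-110-,10-10-,101-01
  m48 ⊆ 11000- [E]
  m49 ⊆ 11000- [E]
  m55 ⊆ --0111 [E]
  m60 ⊆ 1-110-,1111-0
  m61 ⊆ 1-110- [E]
  m62 ⊆ 1111-0 [E]
E = {--0111, 000000, 00011-, 01-01-, 010100, 1-110-, 10-010, 10-10-, 101-01, 11000-, 1111-0}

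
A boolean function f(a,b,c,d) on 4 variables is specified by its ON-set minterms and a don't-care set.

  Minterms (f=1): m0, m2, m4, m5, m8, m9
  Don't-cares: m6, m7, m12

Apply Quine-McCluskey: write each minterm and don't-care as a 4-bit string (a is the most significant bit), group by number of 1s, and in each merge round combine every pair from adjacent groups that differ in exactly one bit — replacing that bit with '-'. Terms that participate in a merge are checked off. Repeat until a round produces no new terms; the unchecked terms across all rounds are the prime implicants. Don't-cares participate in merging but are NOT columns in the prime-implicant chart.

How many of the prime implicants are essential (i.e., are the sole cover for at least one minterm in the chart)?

3

Round 0: 0000✓ 0010✓ 0100✓ 0101✓ 0110✓ 0111✓ 1000✓ 1001✓ 1100✓
Round 1: -000✓ -100✓ 0-00✓ 0-10✓ 00-0✓ 01-0✓ 01-1✓ 010-✓ 011-✓ 1-00✓ 100-
Round 2: --00 0--0 01--
PIs = {--00, 0--0, 01--, 100-}
Coverage chart:
  m0: --00,0--0
  m2: 0--0 ←essential
  m4: --00,0--0,01--
  m5: 01-- ←essential
  m8: --00,100-
  m9: 100- ←essential
Essential: 0--0, 01--, 100-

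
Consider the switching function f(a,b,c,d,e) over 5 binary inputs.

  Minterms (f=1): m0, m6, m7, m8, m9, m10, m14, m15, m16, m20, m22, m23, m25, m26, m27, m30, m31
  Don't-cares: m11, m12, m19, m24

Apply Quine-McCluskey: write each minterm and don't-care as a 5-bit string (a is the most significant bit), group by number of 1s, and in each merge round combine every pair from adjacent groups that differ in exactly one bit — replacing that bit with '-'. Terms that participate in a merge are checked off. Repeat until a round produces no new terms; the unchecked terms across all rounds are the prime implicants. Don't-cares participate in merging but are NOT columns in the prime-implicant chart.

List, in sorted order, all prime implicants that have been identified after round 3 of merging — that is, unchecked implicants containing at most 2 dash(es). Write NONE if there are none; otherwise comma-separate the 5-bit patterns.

--000, 01--0, 1--11, 10-00, 101-0

[col 0] 00000*, 00110*, 00111*, 01000*, 01001*, 01010*, 01011*, 01100*, 01110*, 01111*, 10000*, 10011*, 10100*, 10110*, 10111*, 11000*, 11001*, 11010*, 11011*, 11110*, 11111*
[col 1] -0000*, -0110*, -0111*, -1000*, -1001*, -1010*, -1011*, -1110*, -1111*, 0-000*, 0-110*, 0-111*, 0011-*, 01-00*, 01-10*, 01-11*, 010-0*, 010-1*, 0100-*, 0101-*, 011-0*, 0111-*, 1-000*, 1-011*, 1-110*, 1-111*, 10-00, 10-11*, 101-0, 1011-*, 11-10*, 11-11*, 110-0*, 110-1*, 1100-*, 1101-*, 1111-*
[col 2] --000, --110*, --111*, -011-*, -1-10*, -1-11*, -10-0*, -10-1*, -100-*, -101-*, -111-*, 0-11-*, 01--0, 01-1-*, 010--*, 1--11, 1-11-*, 11-1-*, 110--*
[col 3] --11-, -1-1-, -10--
Prime implicants: --000, --11-, -1-1-, -10--, 01--0, 1--11, 10-00, 101-0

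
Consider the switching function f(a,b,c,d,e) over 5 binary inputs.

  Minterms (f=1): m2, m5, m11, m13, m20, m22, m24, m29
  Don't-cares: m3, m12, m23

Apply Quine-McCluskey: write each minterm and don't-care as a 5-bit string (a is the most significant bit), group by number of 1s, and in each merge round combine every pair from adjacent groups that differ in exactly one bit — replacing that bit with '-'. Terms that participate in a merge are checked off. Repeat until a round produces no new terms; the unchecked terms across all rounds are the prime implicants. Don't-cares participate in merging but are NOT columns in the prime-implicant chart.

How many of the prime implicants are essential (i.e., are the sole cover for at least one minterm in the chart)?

6

Round 0: 00010✓ 00011✓ 00101✓ 01011✓ 01100✓ 01101✓ 10100✓ 10110✓ 10111✓ 11000 11101✓
Round 1: -1101 0-011 0-101 0001- 0110- 101-0 1011-
PIs = {-1101, 0-011, 0-101, 0001-, 0110-, 101-0, 1011-, 11000}
Coverage chart:
  m2: 0001- ←essential
  m5: 0-101 ←essential
  m11: 0-011 ←essential
  m13: -1101,0-101,0110-
  m20: 101-0 ←essential
  m22: 101-0,1011-
  m24: 11000 ←essential
  m29: -1101 ←essential
Essential: -1101, 0-011, 0-101, 0001-, 101-0, 11000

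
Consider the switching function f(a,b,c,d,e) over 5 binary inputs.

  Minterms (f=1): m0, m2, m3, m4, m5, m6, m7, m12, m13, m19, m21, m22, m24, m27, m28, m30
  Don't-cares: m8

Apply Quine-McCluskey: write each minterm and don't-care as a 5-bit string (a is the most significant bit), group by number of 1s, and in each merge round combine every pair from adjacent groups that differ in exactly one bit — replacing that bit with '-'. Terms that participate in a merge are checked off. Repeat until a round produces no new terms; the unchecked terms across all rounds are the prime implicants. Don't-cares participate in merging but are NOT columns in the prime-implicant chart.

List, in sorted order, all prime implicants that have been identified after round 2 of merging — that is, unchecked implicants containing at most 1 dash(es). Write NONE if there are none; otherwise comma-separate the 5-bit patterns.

-0011, -0101, -0110, 1-011, 1-110, 111-0

[col 0] 00000*, 00010*, 00011*, 00100*, 00101*, 00110*, 00111*, 01000*, 01100*, 01101*, 10011*, 10101*, 10110*, 11000*, 11011*, 11100*, 11110*
[col 1] -0011, -0101, -0110, -1000*, -1100*, 0-000*, 0-100*, 0-101*, 00-00*, 00-10*, 00-11*, 000-0*, 0001-*, 001-0*, 001-1*, 0010-*, 0011-*, 01-00*, 0110-*, 1-011, 1-110, 11-00*, 111-0
[col 2] -1-00, 0--00, 0-10-, 00--0, 00-1-, 001--
Prime implicants: -0011, -0101, -0110, -1-00, 0--00, 0-10-, 00--0, 00-1-, 001--, 1-011, 1-110, 111-0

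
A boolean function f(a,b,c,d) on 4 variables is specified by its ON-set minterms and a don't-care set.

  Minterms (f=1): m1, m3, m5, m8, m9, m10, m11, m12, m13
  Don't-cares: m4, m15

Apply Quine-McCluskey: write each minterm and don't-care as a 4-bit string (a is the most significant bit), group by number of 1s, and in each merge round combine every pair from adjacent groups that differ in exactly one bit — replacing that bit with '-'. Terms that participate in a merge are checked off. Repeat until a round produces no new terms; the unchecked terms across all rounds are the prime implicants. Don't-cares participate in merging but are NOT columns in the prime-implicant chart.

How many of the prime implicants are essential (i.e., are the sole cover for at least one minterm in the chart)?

2

Round 0: 0001✓ 0011✓ 0100✓ 0101✓ 1000✓ 1001✓ 1010✓ 1011✓ 1100✓ 1101✓ 1111✓
Round 1: -001✓ -011✓ -100✓ -101✓ 0-01✓ 00-1✓ 010-✓ 1-00✓ 1-01✓ 1-11✓ 10-0✓ 10-1✓ 100-✓ 101-✓ 11-1✓ 110-✓
Round 2: --01 -0-1 -10- 1--1 1-0- 10--
PIs = {--01, -0-1, -10-, 1--1, 1-0-, 10--}
Coverage chart:
  m1: --01,-0-1
  m3: -0-1 ←essential
  m5: --01,-10-
  m8: 1-0-,10--
  m9: --01,-0-1,1--1,1-0-,10--
  m10: 10-- ←essential
  m11: -0-1,1--1,10--
  m12: -10-,1-0-
  m13: --01,-10-,1--1,1-0-
Essential: -0-1, 10--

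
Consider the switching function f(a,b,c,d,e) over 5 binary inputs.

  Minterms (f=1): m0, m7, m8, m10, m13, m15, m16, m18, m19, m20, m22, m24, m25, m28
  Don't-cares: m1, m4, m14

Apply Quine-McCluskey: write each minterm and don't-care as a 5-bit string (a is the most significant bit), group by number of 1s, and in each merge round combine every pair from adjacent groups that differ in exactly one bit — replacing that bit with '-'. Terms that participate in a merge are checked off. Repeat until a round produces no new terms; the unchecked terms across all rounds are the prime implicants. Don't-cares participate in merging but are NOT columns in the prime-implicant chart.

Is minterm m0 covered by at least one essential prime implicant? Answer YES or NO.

NO

Round 0: 00000✓ 00001✓ 00100✓ 00111✓ 01000✓ 01010✓ 01101✓ 01110✓ 01111✓ 10000✓ 10010✓ 10011✓ 10100✓ 10110✓ 11000✓ 11001✓ 11100✓
Round 1: -0000✓ -0100✓ -1000✓ 0-000✓ 0-111 00-00✓ 0000- 01-10 010-0 011-1 0111- 1-000✓ 1-100✓ 10-00✓ 10-10✓ 100-0✓ 1001- 101-0✓ 11-00✓ 1100-
Round 2: --000 -0-00 1--00 10--0
PIs = {--000, -0-00, 0-111, 0000-, 01-10, 010-0, 011-1, 0111-, 1--00, 10--0, 1001-, 1100-}
Coverage chart:
  m0: --000,-0-00,0000-
  m7: 0-111 ←essential
  m8: --000,010-0
  m10: 01-10,010-0
  m13: 011-1 ←essential
  m15: 0-111,011-1,0111-
  m16: --000,-0-00,1--00,10--0
  m18: 10--0,1001-
  m19: 1001- ←essential
  m20: -0-00,1--00,10--0
  m22: 10--0 ←essential
  m24: --000,1--00,1100-
  m25: 1100- ←essential
  m28: 1--00 ←essential
Essential: 0-111, 011-1, 1--00, 10--0, 1001-, 1100-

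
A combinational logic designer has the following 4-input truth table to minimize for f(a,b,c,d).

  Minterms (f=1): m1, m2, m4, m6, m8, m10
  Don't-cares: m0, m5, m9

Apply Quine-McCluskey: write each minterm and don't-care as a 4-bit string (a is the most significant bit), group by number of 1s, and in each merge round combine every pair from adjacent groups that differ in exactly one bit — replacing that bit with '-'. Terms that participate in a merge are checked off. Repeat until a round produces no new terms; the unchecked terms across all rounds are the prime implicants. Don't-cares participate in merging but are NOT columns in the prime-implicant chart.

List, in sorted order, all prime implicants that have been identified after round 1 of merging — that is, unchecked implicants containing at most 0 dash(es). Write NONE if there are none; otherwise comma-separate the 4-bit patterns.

size-2^0 implicants → 0000(✓)  0001(✓)  0010(✓)  0100(✓)  0101(✓)  0110(✓)  1000(✓)  1001(✓)  1010(✓)
size-2^1 implicants → -000(✓)  -001(✓)  -010(✓)  0-00(✓)  0-01(✓)  0-10(✓)  00-0(✓)  000-(✓)  01-0(✓)  010-(✓)  10-0(✓)  100-(✓)
size-2^2 implicants → -0-0  -00-  0--0  0-0-
Unchecked terms (primes): -0-0, -00-, 0--0, 0-0-

NONE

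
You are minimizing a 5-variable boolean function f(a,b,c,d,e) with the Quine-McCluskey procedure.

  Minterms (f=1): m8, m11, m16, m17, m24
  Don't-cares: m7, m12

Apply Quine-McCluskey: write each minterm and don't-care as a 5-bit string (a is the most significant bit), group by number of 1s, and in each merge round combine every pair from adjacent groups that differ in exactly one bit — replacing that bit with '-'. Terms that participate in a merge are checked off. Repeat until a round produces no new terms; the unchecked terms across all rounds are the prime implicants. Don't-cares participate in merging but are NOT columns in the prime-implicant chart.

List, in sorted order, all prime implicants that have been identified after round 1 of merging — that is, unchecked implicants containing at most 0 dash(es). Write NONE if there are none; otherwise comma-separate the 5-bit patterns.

Round 0: 00111 01000✓ 01011 01100✓ 10000✓ 10001✓ 11000✓
Round 1: -1000 01-00 1-000 1000-
PIs = {-1000, 00111, 01-00, 01011, 1-000, 1000-}

00111, 01011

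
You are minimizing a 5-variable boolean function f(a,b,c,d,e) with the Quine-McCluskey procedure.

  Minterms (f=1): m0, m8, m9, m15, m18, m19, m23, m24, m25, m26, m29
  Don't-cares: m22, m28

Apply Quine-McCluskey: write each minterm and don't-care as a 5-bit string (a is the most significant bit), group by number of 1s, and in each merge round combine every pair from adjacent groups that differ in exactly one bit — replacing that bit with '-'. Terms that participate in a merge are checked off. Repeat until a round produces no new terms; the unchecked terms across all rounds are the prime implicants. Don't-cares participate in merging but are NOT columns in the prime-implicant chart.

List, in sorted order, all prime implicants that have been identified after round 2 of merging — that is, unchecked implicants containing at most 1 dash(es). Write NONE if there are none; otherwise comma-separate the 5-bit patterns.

0-000, 01111, 1-010, 110-0

size-2^0 implicants → 00000(✓)  01000(✓)  01001(✓)  01111  10010(✓)  10011(✓)  10110(✓)  10111(✓)  11000(✓)  11001(✓)  11010(✓)  11100(✓)  11101(✓)
size-2^1 implicants → -1000(✓)  -1001(✓)  0-000  0100-(✓)  1-010  10-10(✓)  10-11(✓)  1001-(✓)  1011-(✓)  11-00(✓)  11-01(✓)  110-0  1100-(✓)  1110-(✓)
size-2^2 implicants → -100-  10-1-  11-0-
Unchecked terms (primes): -100-, 0-000, 01111, 1-010, 10-1-, 11-0-, 110-0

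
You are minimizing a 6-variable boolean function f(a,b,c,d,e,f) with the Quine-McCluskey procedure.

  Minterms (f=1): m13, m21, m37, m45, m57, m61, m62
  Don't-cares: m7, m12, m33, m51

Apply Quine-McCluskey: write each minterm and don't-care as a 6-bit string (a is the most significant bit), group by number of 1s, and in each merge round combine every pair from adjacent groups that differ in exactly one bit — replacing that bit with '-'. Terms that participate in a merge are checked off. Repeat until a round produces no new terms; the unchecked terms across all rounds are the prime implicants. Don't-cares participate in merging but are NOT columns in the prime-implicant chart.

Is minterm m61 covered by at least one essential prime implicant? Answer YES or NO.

size-2^0 implicants → 000111  001100(✓)  001101(✓)  010101  100001(✓)  100101(✓)  101101(✓)  110011  111001(✓)  111101(✓)  111110
size-2^1 implicants → -01101  00110-  1-1101  10-101  100-01  111-01
Unchecked terms (primes): -01101, 000111, 00110-, 010101, 1-1101, 10-101, 100-01, 110011, 111-01, 111110
Minterm coverage:
  m13 ⊆ -01101,00110-
  m21 ⊆ 010101 [E]
  m37 ⊆ 10-101,100-01
  m45 ⊆ -01101,1-1101,10-101
  m57 ⊆ 111-01 [E]
  m61 ⊆ 1-1101,111-01
  m62 ⊆ 111110 [E]
E = {010101, 111-01, 111110}

YES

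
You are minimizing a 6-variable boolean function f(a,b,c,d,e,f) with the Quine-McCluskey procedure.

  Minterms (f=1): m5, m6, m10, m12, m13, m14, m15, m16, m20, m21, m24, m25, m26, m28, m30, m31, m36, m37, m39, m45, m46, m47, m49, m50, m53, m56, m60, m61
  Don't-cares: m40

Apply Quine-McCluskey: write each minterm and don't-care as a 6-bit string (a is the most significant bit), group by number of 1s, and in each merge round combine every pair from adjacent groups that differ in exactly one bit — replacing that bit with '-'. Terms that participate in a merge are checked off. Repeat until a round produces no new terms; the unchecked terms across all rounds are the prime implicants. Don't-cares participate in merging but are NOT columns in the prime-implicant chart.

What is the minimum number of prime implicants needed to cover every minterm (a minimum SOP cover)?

14

Round 0: 000101✓ 000110✓ 001010✓ 001100✓ 001101✓ 001110✓ 001111✓ 010000✓ 010100✓ 010101✓ 011000✓ 011001✓ 011010✓ 011100✓ 011110✓ 011111✓ 100100✓ 100101✓ 100111✓ 101000✓ 101101✓ 101110✓ 101111✓ 110001✓ 110010 110101✓ 111000✓ 111100✓ 111101✓
Round 1: -00101✓ -01101✓ -01110✓ -01111✓ -10101✓ -11000✓ -11100✓ 0-0101✓ 0-1010✓ 0-1100✓ 0-1110✓ 0-1111✓ 00-101✓ 00-110 001-10✓ 0011-0✓ 0011-1✓ 00110-✓ 00111-✓ 01-000✓ 01-100✓ 010-00✓ 01010- 011-00✓ 011-10✓ 0110-0✓ 01100- 0111-0✓ 01111-✓ 1-0101✓ 1-1000 1-1101✓ 10-101✓ 10-111✓ 1001-1✓ 10010- 1011-1✓ 10111-✓ 11-101✓ 110-01 111-00✓ 11110-
Round 2: --0101 -0-101 -011-1 -0111- -11-00 0-1-10 0-11-0 0-111- 0011-- 01--00 011--0 1--101 10-1-1
PIs = {--0101, -0-101, -011-1, -0111-, -11-00, 0-1-10, 0-11-0, 0-111-, 00-110, 0011--, 01--00, 01010-, 011--0, 01100-, 1--101, 1-1000, 10-1-1, 10010-, 110-01, 110010, 11110-}
Coverage chart:
  m5: --0101,-0-101
  m6: 00-110 ←essential
  m10: 0-1-10 ←essential
  m12: 0-11-0,0011--
  m13: -0-101,-011-1,0011--
  m14: -0111-,0-1-10,0-11-0,0-111-,00-110,0011--
  m15: -011-1,-0111-,0-111-,0011--
  m16: 01--00 ←essential
  m20: 01--00,01010-
  m21: --0101,01010-
  m24: -11-00,01--00,011--0,01100-
  m25: 01100- ←essential
  m26: 0-1-10,011--0
  m28: -11-00,0-11-0,01--00,011--0
  m30: 0-1-10,0-11-0,0-111-,011--0
  m31: 0-111- ←essential
  m36: 10010- ←essential
  m37: --0101,-0-101,1--101,10-1-1,10010-
  m39: 10-1-1 ←essential
  m45: -0-101,-011-1,1--101,10-1-1
  m46: -0111- ←essential
  m47: -011-1,-0111-,10-1-1
  m49: 110-01 ←essential
  m50: 110010 ←essential
  m53: --0101,1--101,110-01
  m56: -11-00,1-1000
  m60: -11-00,11110-
  m61: 1--101,11110-
Essential: -0111-, 0-1-10, 0-111-, 00-110, 01--00, 01100-, 10-1-1, 10010-, 110-01, 110010
Petrick residual → --0101, -11-00, 0011--, 1--101
Min cover (14 terms): c'de'f + b'cde + bce'f' + a'cef' + a'cde + a'b'def' + a'b'cd + a'be'f' + a'bcd'e' + ade'f + ab'df + ab'c'de' + abc'e'f + abc'd'ef'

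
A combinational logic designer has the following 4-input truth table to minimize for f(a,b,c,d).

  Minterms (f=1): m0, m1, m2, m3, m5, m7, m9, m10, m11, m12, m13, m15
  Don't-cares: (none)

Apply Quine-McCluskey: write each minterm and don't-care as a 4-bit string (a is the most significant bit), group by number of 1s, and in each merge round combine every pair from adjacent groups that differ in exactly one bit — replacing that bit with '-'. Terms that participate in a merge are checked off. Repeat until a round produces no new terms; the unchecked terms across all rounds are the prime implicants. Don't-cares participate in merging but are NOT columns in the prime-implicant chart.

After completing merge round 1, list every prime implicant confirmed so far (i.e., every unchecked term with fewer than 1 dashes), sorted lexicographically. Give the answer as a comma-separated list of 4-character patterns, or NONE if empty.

NONE

[col 0] 0000*, 0001*, 0010*, 0011*, 0101*, 0111*, 1001*, 1010*, 1011*, 1100*, 1101*, 1111*
[col 1] -001*, -010*, -011*, -101*, -111*, 0-01*, 0-11*, 00-0*, 00-1*, 000-*, 001-*, 01-1*, 1-01*, 1-11*, 10-1*, 101-*, 11-1*, 110-
[col 2] --01*, --11*, -0-1*, -01-, -1-1*, 0--1*, 00--, 1--1*
[col 3] ---1
Prime implicants: ---1, -01-, 00--, 110-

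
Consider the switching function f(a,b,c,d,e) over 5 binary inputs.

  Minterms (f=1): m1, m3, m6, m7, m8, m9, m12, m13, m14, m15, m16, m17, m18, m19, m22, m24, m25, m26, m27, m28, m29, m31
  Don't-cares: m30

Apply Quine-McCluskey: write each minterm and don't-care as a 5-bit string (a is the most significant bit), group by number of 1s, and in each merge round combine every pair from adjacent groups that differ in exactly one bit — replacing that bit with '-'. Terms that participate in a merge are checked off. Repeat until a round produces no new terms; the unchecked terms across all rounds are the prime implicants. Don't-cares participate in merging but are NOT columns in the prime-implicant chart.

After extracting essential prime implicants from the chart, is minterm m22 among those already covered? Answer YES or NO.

NO

size-2^0 implicants → 00001(✓)  00011(✓)  00110(✓)  00111(✓)  01000(✓)  01001(✓)  01100(✓)  01101(✓)  01110(✓)  01111(✓)  10000(✓)  10001(✓)  10010(✓)  10011(✓)  10110(✓)  11000(✓)  11001(✓)  11010(✓)  11011(✓)  11100(✓)  11101(✓)  11110(✓)  11111(✓)
size-2^1 implicants → -0001(✓)  -0011(✓)  -0110(✓)  -1000(✓)  -1001(✓)  -1100(✓)  -1101(✓)  -1110(✓)  -1111(✓)  0-001(✓)  0-110(✓)  0-111(✓)  00-11  000-1(✓)  0011-(✓)  01-00(✓)  01-01(✓)  0100-(✓)  011-0(✓)  011-1(✓)  0110-(✓)  0111-(✓)  1-000(✓)  1-001(✓)  1-010(✓)  1-011(✓)  1-110(✓)  10-10(✓)  100-0(✓)  100-1(✓)  1000-(✓)  1001-(✓)  11-00(✓)  11-01(✓)  11-10(✓)  11-11(✓)  110-0(✓)  110-1(✓)  1100-(✓)  1101-(✓)  111-0(✓)  111-1(✓)  1110-(✓)  1111-(✓)
size-2^2 implicants → --001  --110  -00-1  -1-00(✓)  -1-01(✓)  -100-(✓)  -11-0(✓)  -11-1(✓)  -110-(✓)  -111-(✓)  0-11-  01-0-(✓)  011--(✓)  1--10  1-0-0(✓)  1-0-1(✓)  1-00-(✓)  1-01-(✓)  100--(✓)  11--0(✓)  11--1(✓)  11-0-(✓)  11-1-(✓)  110--(✓)  111--(✓)
size-2^3 implicants → -1-0-  -11--  1-0--  11---
Unchecked terms (primes): --001, --110, -00-1, -1-0-, -11--, 0-11-, 00-11, 1--10, 1-0--, 11---
Minterm coverage:
  m1 ⊆ --001,-00-1
  m3 ⊆ -00-1,00-11
  m6 ⊆ --110,0-11-
  m7 ⊆ 0-11-,00-11
  m8 ⊆ -1-0- [E]
  m9 ⊆ --001,-1-0-
  m12 ⊆ -1-0-,-11--
  m13 ⊆ -1-0-,-11--
  m14 ⊆ --110,-11--,0-11-
  m15 ⊆ -11--,0-11-
  m16 ⊆ 1-0-- [E]
  m17 ⊆ --001,-00-1,1-0--
  m18 ⊆ 1--10,1-0--
  m19 ⊆ -00-1,1-0--
  m22 ⊆ --110,1--10
  m24 ⊆ -1-0-,1-0--,11---
  m25 ⊆ --001,-1-0-,1-0--,11---
  m26 ⊆ 1--10,1-0--,11---
  m27 ⊆ 1-0--,11---
  m28 ⊆ -1-0-,-11--,11---
  m29 ⊆ -1-0-,-11--,11---
  m31 ⊆ -11--,11---
E = {-1-0-, 1-0--}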